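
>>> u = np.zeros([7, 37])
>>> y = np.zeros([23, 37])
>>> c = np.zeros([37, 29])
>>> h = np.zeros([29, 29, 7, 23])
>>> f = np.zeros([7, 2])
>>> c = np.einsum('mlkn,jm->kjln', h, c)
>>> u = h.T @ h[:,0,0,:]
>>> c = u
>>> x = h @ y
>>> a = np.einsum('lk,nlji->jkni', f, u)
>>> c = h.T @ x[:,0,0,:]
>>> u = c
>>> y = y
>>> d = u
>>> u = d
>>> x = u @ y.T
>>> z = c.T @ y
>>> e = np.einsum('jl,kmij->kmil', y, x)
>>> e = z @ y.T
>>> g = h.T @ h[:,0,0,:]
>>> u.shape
(23, 7, 29, 37)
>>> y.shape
(23, 37)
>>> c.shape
(23, 7, 29, 37)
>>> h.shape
(29, 29, 7, 23)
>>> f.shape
(7, 2)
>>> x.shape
(23, 7, 29, 23)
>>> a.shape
(29, 2, 23, 23)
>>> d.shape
(23, 7, 29, 37)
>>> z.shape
(37, 29, 7, 37)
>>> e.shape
(37, 29, 7, 23)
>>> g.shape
(23, 7, 29, 23)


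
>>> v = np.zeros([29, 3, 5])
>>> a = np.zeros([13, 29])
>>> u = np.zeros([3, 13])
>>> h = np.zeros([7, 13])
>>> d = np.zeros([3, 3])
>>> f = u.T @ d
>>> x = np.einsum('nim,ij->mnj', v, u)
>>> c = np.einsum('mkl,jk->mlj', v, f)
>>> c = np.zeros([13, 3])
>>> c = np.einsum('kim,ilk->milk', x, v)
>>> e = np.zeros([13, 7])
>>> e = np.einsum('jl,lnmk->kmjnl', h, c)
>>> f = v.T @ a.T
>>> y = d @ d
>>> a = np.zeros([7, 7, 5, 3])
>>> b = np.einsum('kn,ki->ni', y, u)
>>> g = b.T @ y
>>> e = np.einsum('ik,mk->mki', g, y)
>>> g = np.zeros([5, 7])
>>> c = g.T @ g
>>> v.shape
(29, 3, 5)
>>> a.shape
(7, 7, 5, 3)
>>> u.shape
(3, 13)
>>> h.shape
(7, 13)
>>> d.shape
(3, 3)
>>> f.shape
(5, 3, 13)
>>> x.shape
(5, 29, 13)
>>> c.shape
(7, 7)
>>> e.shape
(3, 3, 13)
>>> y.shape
(3, 3)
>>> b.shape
(3, 13)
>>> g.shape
(5, 7)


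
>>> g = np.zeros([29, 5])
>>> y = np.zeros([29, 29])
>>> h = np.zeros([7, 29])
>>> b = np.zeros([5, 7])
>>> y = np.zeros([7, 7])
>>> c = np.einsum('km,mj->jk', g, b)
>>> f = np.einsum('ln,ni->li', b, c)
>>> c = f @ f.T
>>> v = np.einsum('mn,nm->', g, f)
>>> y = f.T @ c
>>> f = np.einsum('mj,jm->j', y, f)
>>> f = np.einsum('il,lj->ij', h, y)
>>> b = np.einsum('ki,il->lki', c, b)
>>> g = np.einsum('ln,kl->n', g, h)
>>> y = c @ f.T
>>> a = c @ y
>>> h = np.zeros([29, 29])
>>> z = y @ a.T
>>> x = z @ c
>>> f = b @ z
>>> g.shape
(5,)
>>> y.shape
(5, 7)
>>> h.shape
(29, 29)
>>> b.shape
(7, 5, 5)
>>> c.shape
(5, 5)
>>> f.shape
(7, 5, 5)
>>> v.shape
()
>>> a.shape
(5, 7)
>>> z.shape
(5, 5)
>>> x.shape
(5, 5)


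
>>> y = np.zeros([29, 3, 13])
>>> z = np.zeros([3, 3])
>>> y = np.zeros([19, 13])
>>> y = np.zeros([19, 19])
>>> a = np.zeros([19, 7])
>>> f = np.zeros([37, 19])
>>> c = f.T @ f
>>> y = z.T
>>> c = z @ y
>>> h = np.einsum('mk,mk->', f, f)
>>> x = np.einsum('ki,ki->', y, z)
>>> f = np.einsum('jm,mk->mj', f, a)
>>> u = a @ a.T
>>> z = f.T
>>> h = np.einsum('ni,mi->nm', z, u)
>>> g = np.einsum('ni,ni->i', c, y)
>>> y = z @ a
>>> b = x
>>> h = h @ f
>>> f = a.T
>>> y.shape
(37, 7)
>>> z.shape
(37, 19)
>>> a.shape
(19, 7)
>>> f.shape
(7, 19)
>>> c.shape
(3, 3)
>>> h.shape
(37, 37)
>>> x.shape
()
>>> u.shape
(19, 19)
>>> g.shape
(3,)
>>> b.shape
()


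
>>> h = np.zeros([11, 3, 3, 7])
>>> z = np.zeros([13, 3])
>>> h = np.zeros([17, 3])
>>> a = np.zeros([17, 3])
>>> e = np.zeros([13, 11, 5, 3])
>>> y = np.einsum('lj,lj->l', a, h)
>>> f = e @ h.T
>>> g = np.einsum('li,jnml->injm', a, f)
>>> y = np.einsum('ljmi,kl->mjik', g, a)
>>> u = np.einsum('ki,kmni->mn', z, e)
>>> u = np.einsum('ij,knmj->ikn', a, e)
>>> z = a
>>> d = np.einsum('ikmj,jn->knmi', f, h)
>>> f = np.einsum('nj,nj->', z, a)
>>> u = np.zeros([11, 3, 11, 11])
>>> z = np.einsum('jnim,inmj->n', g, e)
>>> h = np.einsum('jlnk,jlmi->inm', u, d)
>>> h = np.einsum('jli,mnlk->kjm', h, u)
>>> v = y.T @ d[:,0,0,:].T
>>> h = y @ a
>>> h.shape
(13, 11, 5, 3)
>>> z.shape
(11,)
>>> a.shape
(17, 3)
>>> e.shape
(13, 11, 5, 3)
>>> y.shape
(13, 11, 5, 17)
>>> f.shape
()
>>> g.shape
(3, 11, 13, 5)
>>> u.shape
(11, 3, 11, 11)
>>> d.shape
(11, 3, 5, 13)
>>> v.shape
(17, 5, 11, 11)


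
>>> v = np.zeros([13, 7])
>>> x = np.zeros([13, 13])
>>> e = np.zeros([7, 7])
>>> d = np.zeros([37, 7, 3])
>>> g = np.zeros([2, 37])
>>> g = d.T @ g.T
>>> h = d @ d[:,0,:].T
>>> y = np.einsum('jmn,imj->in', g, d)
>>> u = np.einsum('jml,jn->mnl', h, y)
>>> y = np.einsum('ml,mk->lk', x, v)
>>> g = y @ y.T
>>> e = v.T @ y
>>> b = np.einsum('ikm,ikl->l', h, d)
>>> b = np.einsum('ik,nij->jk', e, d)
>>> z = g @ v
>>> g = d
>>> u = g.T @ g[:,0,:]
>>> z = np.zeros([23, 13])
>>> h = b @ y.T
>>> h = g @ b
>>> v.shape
(13, 7)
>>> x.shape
(13, 13)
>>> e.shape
(7, 7)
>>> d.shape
(37, 7, 3)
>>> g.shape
(37, 7, 3)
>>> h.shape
(37, 7, 7)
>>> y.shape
(13, 7)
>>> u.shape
(3, 7, 3)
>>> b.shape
(3, 7)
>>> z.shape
(23, 13)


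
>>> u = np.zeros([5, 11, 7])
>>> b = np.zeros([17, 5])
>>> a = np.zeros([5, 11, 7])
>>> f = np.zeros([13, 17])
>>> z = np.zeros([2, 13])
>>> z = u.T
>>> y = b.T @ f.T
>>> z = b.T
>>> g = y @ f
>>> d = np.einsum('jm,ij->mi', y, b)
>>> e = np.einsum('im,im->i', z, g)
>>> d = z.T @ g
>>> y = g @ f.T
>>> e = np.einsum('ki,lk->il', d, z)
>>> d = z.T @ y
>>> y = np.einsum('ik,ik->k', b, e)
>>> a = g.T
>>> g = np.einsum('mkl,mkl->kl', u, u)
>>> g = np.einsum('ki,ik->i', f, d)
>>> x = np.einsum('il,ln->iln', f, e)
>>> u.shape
(5, 11, 7)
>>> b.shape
(17, 5)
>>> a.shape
(17, 5)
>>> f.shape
(13, 17)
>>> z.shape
(5, 17)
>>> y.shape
(5,)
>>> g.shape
(17,)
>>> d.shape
(17, 13)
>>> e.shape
(17, 5)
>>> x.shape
(13, 17, 5)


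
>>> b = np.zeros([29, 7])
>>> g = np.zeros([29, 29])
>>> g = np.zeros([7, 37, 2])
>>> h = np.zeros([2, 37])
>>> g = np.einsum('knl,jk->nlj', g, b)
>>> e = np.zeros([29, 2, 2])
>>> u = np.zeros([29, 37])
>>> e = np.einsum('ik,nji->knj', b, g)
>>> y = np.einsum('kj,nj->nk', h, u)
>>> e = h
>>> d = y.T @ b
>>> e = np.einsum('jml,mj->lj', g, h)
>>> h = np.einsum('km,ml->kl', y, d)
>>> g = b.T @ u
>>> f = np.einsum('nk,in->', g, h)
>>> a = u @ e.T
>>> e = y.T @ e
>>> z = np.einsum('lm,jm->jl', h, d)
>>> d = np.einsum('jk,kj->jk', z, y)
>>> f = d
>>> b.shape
(29, 7)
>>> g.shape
(7, 37)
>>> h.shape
(29, 7)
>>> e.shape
(2, 37)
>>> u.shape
(29, 37)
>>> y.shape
(29, 2)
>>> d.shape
(2, 29)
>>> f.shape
(2, 29)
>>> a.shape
(29, 29)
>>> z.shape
(2, 29)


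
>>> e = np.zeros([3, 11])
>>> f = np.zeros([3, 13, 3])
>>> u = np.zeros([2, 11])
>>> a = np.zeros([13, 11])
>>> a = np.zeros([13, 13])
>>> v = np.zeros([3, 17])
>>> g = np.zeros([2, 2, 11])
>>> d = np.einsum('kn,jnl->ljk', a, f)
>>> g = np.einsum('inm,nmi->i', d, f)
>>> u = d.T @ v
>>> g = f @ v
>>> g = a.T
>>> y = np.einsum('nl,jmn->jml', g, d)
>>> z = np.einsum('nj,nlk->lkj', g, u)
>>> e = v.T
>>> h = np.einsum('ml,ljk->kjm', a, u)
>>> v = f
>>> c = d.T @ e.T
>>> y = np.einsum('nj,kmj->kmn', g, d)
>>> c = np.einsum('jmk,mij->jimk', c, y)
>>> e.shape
(17, 3)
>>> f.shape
(3, 13, 3)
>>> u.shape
(13, 3, 17)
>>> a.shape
(13, 13)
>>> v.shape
(3, 13, 3)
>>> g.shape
(13, 13)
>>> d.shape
(3, 3, 13)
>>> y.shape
(3, 3, 13)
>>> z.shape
(3, 17, 13)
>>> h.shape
(17, 3, 13)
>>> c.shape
(13, 3, 3, 17)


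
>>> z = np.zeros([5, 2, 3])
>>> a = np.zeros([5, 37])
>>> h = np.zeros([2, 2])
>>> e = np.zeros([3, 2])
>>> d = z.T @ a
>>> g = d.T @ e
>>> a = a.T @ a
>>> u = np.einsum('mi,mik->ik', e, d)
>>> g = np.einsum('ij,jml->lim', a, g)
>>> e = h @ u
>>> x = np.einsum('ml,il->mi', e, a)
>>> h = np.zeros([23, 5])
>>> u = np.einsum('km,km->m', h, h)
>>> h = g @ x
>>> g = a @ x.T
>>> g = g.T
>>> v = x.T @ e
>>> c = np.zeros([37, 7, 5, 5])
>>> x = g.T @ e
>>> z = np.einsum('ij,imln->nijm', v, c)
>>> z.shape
(5, 37, 37, 7)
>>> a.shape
(37, 37)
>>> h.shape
(2, 37, 37)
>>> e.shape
(2, 37)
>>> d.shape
(3, 2, 37)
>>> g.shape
(2, 37)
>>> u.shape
(5,)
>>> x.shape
(37, 37)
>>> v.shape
(37, 37)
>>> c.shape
(37, 7, 5, 5)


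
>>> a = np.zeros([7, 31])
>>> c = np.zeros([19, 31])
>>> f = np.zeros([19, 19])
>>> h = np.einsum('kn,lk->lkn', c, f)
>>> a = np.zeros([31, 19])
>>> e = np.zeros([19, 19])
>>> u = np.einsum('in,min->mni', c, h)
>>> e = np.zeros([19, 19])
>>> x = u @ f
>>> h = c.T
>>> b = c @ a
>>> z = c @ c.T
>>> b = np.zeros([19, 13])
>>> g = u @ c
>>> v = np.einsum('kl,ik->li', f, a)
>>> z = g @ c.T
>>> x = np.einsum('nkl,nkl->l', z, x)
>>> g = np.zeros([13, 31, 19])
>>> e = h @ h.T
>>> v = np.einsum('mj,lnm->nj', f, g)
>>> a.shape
(31, 19)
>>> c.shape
(19, 31)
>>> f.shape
(19, 19)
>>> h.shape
(31, 19)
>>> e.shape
(31, 31)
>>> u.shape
(19, 31, 19)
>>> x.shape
(19,)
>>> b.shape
(19, 13)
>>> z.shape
(19, 31, 19)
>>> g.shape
(13, 31, 19)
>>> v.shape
(31, 19)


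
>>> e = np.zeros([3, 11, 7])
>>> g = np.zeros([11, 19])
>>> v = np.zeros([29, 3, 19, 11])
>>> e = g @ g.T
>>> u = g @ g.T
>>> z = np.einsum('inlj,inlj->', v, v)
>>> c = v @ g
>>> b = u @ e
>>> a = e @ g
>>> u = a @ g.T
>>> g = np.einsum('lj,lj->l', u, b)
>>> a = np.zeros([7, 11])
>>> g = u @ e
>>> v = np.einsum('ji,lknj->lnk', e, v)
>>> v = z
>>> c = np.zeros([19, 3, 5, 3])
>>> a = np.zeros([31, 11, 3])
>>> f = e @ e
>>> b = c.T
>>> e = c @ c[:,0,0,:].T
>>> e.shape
(19, 3, 5, 19)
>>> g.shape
(11, 11)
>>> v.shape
()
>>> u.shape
(11, 11)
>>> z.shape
()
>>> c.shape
(19, 3, 5, 3)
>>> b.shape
(3, 5, 3, 19)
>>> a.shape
(31, 11, 3)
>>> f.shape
(11, 11)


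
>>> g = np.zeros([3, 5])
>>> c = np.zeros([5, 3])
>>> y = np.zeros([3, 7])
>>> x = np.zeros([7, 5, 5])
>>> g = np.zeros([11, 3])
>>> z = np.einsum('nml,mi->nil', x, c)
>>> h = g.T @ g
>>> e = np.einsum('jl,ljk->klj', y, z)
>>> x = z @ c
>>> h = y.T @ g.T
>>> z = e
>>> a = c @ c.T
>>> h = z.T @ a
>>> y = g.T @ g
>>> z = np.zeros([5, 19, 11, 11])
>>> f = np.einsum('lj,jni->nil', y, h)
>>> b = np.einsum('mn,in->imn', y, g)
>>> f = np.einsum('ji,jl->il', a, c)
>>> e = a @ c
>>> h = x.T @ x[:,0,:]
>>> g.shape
(11, 3)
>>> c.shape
(5, 3)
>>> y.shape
(3, 3)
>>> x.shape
(7, 3, 3)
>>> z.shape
(5, 19, 11, 11)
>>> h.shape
(3, 3, 3)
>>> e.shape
(5, 3)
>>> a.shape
(5, 5)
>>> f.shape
(5, 3)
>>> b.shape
(11, 3, 3)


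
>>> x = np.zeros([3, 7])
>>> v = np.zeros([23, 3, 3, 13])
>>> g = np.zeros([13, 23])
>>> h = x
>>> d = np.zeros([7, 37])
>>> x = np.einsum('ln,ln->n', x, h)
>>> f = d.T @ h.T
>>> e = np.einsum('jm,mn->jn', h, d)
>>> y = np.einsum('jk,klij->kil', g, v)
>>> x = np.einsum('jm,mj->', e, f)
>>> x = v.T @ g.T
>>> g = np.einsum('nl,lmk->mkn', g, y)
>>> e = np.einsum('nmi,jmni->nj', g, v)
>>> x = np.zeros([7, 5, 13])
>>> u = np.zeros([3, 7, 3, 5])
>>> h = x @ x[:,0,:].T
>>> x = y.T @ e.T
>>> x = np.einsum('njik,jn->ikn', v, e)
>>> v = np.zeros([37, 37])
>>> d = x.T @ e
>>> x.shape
(3, 13, 23)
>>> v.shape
(37, 37)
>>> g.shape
(3, 3, 13)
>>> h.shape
(7, 5, 7)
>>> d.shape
(23, 13, 23)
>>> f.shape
(37, 3)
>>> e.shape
(3, 23)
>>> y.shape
(23, 3, 3)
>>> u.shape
(3, 7, 3, 5)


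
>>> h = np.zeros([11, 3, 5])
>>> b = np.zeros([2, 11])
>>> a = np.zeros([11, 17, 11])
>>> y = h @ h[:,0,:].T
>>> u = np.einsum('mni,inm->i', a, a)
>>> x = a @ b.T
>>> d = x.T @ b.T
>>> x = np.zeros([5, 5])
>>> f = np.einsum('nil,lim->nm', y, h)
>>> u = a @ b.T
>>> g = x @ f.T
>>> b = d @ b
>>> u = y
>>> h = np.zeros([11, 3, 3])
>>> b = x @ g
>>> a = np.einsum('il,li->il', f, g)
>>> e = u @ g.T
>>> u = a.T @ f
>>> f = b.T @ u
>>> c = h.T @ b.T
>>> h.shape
(11, 3, 3)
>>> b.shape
(5, 11)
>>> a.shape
(11, 5)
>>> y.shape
(11, 3, 11)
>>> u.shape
(5, 5)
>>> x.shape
(5, 5)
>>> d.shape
(2, 17, 2)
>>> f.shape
(11, 5)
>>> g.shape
(5, 11)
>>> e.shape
(11, 3, 5)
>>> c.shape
(3, 3, 5)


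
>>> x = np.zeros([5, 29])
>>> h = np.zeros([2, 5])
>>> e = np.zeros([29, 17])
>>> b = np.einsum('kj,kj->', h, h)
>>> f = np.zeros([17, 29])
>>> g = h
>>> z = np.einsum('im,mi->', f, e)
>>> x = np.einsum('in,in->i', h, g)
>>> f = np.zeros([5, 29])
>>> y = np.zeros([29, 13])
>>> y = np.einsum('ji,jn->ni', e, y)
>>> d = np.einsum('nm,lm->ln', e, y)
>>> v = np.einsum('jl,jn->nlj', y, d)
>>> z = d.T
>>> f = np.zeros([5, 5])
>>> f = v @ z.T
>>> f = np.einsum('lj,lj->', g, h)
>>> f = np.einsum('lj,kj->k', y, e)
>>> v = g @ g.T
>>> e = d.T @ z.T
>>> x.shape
(2,)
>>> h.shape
(2, 5)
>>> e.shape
(29, 29)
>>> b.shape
()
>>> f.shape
(29,)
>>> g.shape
(2, 5)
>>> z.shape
(29, 13)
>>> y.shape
(13, 17)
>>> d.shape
(13, 29)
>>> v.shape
(2, 2)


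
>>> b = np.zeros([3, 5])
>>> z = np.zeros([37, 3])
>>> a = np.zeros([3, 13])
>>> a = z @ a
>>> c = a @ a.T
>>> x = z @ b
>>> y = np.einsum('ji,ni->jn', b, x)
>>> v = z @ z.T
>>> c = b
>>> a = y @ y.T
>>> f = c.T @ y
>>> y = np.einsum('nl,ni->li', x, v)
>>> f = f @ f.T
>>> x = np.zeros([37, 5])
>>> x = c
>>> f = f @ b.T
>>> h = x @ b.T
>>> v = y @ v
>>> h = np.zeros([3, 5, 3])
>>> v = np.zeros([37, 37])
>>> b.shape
(3, 5)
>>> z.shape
(37, 3)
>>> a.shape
(3, 3)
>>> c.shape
(3, 5)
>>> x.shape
(3, 5)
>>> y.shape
(5, 37)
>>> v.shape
(37, 37)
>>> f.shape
(5, 3)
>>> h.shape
(3, 5, 3)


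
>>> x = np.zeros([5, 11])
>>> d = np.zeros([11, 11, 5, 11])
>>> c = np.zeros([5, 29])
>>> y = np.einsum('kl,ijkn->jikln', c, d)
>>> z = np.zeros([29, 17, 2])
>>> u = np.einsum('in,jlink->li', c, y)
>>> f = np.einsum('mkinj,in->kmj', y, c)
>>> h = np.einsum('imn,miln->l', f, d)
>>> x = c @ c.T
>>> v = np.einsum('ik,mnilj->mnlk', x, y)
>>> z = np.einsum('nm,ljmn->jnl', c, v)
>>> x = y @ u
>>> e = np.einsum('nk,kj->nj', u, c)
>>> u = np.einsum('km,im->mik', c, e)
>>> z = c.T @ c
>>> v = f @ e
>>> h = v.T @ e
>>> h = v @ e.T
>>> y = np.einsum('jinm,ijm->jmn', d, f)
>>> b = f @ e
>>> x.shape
(11, 11, 5, 29, 5)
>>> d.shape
(11, 11, 5, 11)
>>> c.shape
(5, 29)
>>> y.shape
(11, 11, 5)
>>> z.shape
(29, 29)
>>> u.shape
(29, 11, 5)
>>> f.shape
(11, 11, 11)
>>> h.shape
(11, 11, 11)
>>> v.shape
(11, 11, 29)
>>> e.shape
(11, 29)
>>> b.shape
(11, 11, 29)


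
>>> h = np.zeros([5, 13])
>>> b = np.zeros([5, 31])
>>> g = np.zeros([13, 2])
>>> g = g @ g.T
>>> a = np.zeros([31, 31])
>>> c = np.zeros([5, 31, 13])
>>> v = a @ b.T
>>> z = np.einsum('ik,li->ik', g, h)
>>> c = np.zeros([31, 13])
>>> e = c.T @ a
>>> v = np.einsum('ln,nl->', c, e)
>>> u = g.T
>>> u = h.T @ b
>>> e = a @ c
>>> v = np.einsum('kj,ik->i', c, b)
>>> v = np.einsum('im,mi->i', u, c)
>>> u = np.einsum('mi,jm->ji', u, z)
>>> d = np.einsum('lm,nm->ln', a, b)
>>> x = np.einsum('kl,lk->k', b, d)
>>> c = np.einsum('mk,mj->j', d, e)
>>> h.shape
(5, 13)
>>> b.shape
(5, 31)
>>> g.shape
(13, 13)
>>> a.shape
(31, 31)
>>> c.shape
(13,)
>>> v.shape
(13,)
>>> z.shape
(13, 13)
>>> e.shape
(31, 13)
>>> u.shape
(13, 31)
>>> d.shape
(31, 5)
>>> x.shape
(5,)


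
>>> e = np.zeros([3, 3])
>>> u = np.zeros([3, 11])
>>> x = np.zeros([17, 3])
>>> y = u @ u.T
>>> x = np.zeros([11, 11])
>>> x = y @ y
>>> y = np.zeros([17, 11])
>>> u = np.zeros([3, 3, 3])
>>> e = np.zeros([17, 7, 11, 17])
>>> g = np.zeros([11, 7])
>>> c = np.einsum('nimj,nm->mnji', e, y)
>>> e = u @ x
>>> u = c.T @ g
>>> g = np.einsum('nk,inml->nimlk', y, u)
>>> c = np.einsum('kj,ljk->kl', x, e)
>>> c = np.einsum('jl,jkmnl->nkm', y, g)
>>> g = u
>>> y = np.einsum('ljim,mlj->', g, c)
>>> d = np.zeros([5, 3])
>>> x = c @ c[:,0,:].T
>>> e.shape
(3, 3, 3)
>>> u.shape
(7, 17, 17, 7)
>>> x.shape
(7, 7, 7)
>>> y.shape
()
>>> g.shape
(7, 17, 17, 7)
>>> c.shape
(7, 7, 17)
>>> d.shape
(5, 3)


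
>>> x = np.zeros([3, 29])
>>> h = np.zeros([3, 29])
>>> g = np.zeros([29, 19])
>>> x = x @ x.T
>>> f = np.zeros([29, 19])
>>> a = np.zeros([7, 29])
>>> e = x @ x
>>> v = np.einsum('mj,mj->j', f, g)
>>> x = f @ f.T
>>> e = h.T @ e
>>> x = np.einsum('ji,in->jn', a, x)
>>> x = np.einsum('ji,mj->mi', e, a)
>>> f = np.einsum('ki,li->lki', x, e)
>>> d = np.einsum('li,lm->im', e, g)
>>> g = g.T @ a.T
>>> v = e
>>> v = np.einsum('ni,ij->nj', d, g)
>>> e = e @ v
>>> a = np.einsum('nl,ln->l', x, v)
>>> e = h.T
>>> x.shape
(7, 3)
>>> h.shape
(3, 29)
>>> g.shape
(19, 7)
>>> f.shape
(29, 7, 3)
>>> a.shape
(3,)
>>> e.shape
(29, 3)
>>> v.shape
(3, 7)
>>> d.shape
(3, 19)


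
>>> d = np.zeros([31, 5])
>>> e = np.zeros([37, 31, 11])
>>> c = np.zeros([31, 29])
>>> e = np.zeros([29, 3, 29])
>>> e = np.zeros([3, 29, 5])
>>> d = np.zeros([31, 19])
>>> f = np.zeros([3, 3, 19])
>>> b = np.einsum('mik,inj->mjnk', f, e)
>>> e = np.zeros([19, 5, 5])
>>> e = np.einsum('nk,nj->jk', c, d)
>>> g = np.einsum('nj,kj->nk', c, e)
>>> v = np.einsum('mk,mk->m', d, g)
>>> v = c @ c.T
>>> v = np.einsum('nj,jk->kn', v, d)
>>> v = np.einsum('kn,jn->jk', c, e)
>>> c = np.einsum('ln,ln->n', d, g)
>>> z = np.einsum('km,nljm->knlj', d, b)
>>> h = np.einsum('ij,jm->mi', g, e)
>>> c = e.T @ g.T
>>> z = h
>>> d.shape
(31, 19)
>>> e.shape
(19, 29)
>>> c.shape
(29, 31)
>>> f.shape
(3, 3, 19)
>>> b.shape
(3, 5, 29, 19)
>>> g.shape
(31, 19)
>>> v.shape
(19, 31)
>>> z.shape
(29, 31)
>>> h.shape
(29, 31)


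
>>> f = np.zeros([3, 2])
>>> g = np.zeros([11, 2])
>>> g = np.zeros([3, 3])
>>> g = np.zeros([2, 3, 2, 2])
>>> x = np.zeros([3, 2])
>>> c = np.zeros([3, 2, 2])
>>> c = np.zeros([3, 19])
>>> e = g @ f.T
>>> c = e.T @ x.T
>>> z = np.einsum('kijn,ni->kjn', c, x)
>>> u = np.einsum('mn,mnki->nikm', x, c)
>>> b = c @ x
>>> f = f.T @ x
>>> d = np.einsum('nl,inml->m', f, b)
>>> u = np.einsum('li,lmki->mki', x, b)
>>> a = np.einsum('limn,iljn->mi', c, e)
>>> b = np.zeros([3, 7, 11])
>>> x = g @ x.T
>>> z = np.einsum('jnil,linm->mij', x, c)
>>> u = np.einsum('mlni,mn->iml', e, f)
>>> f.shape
(2, 2)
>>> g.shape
(2, 3, 2, 2)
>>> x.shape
(2, 3, 2, 3)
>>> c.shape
(3, 2, 3, 3)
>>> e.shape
(2, 3, 2, 3)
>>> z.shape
(3, 2, 2)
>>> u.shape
(3, 2, 3)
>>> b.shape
(3, 7, 11)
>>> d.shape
(3,)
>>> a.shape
(3, 2)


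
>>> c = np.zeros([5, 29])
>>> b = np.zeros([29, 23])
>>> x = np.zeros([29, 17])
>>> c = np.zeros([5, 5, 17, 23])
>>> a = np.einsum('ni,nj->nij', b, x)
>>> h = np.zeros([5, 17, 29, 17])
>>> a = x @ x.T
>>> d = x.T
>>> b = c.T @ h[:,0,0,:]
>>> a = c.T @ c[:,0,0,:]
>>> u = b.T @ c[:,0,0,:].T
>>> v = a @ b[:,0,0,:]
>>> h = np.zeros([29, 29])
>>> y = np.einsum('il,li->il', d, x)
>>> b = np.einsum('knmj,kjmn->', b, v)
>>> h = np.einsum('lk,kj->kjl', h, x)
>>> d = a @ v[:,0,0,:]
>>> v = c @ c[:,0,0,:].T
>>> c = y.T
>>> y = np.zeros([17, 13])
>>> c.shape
(29, 17)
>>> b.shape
()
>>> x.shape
(29, 17)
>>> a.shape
(23, 17, 5, 23)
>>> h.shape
(29, 17, 29)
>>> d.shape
(23, 17, 5, 17)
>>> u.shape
(17, 5, 17, 5)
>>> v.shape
(5, 5, 17, 5)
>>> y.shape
(17, 13)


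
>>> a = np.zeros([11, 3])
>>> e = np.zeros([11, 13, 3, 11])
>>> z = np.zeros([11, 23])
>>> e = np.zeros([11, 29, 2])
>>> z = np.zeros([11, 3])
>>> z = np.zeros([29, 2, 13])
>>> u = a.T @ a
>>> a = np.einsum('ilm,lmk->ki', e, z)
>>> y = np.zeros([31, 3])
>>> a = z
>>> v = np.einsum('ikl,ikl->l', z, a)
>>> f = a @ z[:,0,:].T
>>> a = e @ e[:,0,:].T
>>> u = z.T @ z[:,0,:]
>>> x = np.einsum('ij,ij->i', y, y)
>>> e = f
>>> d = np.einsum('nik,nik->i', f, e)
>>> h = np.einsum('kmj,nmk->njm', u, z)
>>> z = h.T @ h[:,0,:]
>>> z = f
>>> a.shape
(11, 29, 11)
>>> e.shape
(29, 2, 29)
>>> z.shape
(29, 2, 29)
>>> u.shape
(13, 2, 13)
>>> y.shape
(31, 3)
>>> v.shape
(13,)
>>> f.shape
(29, 2, 29)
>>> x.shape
(31,)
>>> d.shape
(2,)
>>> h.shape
(29, 13, 2)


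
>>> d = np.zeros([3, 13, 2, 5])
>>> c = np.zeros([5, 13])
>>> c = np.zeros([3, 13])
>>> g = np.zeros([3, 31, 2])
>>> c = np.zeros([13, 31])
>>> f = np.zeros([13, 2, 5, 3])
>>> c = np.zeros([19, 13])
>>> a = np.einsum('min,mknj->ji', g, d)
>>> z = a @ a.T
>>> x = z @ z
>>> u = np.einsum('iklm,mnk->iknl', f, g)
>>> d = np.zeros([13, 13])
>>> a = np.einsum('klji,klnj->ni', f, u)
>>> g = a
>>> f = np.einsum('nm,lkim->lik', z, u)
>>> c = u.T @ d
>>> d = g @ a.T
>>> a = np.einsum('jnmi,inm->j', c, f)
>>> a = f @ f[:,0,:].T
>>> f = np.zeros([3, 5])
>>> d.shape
(31, 31)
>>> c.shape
(5, 31, 2, 13)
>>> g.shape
(31, 3)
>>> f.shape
(3, 5)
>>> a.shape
(13, 31, 13)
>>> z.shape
(5, 5)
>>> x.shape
(5, 5)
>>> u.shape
(13, 2, 31, 5)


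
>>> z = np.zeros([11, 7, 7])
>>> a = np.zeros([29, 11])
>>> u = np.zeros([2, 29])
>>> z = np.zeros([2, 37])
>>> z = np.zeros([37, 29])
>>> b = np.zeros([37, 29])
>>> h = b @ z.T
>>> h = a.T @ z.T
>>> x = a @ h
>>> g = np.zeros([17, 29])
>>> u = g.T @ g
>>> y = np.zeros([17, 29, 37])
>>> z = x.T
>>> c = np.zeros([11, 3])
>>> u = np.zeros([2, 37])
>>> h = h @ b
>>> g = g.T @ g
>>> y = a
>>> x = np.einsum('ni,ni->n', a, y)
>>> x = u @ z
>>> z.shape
(37, 29)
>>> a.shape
(29, 11)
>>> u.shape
(2, 37)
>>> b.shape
(37, 29)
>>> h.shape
(11, 29)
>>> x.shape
(2, 29)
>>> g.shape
(29, 29)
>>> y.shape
(29, 11)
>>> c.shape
(11, 3)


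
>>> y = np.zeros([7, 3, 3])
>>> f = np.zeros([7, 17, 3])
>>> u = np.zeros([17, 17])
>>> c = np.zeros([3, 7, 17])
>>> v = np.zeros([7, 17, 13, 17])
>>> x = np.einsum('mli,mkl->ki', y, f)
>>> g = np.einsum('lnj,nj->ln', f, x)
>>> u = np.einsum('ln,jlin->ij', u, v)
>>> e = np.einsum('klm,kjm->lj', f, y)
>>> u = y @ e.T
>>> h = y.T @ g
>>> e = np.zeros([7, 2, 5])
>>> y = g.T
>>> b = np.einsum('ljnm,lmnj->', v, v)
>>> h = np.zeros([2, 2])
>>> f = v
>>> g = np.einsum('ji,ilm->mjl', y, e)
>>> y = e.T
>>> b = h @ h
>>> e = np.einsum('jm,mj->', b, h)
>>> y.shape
(5, 2, 7)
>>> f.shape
(7, 17, 13, 17)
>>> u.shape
(7, 3, 17)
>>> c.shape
(3, 7, 17)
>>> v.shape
(7, 17, 13, 17)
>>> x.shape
(17, 3)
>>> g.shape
(5, 17, 2)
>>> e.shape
()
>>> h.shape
(2, 2)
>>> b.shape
(2, 2)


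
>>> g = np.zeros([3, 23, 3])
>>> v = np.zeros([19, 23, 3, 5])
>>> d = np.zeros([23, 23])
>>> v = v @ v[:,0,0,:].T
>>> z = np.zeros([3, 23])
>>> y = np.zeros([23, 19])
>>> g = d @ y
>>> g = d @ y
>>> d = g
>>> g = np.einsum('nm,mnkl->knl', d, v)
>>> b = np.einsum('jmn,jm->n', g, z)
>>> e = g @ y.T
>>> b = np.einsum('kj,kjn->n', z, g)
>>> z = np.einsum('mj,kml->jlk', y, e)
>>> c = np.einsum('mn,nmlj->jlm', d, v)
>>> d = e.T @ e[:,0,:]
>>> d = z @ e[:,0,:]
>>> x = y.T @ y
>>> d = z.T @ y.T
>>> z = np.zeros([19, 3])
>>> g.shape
(3, 23, 19)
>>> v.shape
(19, 23, 3, 19)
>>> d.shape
(3, 23, 23)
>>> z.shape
(19, 3)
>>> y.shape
(23, 19)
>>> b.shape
(19,)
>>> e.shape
(3, 23, 23)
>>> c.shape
(19, 3, 23)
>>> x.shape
(19, 19)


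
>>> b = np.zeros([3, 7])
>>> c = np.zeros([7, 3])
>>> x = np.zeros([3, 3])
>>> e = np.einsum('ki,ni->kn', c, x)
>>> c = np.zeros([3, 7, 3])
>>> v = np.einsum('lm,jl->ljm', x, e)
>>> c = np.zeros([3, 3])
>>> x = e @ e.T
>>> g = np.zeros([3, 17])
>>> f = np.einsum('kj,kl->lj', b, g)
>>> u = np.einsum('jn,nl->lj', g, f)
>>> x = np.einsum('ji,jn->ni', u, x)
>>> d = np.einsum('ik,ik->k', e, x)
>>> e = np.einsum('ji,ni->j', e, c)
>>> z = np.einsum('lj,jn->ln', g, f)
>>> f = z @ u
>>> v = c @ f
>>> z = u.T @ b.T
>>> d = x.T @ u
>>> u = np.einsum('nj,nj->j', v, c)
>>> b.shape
(3, 7)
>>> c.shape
(3, 3)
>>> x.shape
(7, 3)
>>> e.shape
(7,)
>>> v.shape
(3, 3)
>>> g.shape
(3, 17)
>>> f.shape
(3, 3)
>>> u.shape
(3,)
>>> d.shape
(3, 3)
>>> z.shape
(3, 3)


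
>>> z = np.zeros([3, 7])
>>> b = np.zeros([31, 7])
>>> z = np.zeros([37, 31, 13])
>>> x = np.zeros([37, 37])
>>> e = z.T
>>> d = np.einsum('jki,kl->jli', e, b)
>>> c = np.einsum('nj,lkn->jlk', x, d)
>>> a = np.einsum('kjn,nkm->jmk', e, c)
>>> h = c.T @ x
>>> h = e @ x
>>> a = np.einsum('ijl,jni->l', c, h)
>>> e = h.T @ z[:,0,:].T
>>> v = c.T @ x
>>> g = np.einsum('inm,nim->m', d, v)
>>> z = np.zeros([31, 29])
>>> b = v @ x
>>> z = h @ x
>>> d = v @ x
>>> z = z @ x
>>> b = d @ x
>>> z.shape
(13, 31, 37)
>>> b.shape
(7, 13, 37)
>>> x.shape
(37, 37)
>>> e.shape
(37, 31, 37)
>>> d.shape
(7, 13, 37)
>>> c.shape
(37, 13, 7)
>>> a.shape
(7,)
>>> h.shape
(13, 31, 37)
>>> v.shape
(7, 13, 37)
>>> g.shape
(37,)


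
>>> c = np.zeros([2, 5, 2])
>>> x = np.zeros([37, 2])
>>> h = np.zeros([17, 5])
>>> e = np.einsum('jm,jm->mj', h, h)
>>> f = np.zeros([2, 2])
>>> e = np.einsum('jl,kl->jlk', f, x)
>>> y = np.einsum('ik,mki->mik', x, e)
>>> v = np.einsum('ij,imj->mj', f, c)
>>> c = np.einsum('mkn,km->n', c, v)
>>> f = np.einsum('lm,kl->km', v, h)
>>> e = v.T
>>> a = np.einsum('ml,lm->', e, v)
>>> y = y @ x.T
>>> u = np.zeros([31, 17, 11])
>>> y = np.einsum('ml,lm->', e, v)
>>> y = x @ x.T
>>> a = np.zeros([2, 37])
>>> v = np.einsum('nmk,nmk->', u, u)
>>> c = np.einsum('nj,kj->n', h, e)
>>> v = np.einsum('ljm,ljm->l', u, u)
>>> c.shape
(17,)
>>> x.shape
(37, 2)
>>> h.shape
(17, 5)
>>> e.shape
(2, 5)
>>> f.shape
(17, 2)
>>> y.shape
(37, 37)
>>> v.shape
(31,)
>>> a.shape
(2, 37)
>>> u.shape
(31, 17, 11)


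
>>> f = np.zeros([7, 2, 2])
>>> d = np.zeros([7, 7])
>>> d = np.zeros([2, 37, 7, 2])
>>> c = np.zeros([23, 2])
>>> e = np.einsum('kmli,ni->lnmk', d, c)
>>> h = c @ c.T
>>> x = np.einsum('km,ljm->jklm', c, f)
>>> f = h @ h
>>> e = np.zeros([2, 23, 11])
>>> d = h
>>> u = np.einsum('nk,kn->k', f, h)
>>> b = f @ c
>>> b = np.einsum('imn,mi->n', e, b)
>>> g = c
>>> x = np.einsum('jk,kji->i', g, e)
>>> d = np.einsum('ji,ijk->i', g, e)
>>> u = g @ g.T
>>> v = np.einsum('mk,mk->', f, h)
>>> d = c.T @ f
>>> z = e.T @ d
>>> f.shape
(23, 23)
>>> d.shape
(2, 23)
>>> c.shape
(23, 2)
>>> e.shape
(2, 23, 11)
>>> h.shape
(23, 23)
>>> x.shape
(11,)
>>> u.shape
(23, 23)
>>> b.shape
(11,)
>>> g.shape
(23, 2)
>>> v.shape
()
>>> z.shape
(11, 23, 23)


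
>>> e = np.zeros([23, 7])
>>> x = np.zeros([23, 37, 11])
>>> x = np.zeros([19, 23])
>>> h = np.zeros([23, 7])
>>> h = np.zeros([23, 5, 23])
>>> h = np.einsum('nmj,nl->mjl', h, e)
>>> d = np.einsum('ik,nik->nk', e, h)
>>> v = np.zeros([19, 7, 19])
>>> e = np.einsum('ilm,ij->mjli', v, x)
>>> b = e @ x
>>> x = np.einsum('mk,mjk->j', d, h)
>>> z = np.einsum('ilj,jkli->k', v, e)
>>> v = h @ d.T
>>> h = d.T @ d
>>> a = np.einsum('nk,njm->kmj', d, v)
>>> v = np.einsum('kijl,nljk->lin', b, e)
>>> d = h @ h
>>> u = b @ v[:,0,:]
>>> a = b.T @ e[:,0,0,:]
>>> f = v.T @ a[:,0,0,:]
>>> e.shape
(19, 23, 7, 19)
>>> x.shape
(23,)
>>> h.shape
(7, 7)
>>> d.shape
(7, 7)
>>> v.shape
(23, 23, 19)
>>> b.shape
(19, 23, 7, 23)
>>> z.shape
(23,)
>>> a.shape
(23, 7, 23, 19)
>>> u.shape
(19, 23, 7, 19)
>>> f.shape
(19, 23, 19)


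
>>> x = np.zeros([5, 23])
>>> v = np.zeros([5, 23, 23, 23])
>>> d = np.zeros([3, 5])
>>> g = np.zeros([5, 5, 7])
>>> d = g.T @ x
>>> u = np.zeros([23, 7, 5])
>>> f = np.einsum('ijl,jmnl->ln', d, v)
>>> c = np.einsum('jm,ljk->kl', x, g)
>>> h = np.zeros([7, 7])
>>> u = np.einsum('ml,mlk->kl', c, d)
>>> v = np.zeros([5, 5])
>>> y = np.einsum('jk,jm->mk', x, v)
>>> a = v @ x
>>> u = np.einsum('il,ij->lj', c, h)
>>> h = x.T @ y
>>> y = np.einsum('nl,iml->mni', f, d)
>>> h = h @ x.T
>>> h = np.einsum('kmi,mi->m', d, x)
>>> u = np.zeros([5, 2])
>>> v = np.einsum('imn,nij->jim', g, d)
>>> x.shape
(5, 23)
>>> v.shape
(23, 5, 5)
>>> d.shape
(7, 5, 23)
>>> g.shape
(5, 5, 7)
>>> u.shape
(5, 2)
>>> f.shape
(23, 23)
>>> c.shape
(7, 5)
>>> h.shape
(5,)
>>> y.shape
(5, 23, 7)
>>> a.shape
(5, 23)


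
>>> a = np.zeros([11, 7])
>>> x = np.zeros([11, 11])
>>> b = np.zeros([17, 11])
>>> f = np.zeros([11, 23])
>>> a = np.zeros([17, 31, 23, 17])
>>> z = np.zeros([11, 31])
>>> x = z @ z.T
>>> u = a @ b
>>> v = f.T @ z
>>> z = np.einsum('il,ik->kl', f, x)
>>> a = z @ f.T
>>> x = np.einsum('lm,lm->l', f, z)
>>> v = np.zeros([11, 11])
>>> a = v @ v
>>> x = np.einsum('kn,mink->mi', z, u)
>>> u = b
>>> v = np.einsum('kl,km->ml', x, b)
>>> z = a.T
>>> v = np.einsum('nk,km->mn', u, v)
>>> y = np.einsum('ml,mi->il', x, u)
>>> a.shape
(11, 11)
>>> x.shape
(17, 31)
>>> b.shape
(17, 11)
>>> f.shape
(11, 23)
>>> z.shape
(11, 11)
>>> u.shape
(17, 11)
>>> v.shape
(31, 17)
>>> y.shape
(11, 31)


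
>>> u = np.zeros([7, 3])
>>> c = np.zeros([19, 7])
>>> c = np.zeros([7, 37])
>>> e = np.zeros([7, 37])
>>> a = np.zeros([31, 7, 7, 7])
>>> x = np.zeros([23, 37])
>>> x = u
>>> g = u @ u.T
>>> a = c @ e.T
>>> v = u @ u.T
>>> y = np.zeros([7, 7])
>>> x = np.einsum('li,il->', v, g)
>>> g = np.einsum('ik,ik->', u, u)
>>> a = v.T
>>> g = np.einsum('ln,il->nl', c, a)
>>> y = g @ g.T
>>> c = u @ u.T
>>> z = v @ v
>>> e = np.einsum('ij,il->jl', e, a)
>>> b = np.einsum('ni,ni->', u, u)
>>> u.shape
(7, 3)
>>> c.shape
(7, 7)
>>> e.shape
(37, 7)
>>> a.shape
(7, 7)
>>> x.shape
()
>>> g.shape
(37, 7)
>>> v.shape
(7, 7)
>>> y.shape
(37, 37)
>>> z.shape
(7, 7)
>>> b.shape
()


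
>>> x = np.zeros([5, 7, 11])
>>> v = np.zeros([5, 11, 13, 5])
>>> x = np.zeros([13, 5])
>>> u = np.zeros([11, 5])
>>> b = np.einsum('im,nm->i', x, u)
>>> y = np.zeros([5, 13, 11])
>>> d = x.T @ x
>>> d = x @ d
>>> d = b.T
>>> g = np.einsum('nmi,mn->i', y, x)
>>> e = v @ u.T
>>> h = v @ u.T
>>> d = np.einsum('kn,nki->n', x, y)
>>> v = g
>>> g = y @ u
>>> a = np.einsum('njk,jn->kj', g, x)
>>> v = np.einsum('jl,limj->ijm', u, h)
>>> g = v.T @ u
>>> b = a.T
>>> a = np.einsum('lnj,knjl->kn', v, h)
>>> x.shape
(13, 5)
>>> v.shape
(11, 11, 13)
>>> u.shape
(11, 5)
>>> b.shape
(13, 5)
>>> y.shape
(5, 13, 11)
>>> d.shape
(5,)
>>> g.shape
(13, 11, 5)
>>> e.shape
(5, 11, 13, 11)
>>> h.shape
(5, 11, 13, 11)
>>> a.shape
(5, 11)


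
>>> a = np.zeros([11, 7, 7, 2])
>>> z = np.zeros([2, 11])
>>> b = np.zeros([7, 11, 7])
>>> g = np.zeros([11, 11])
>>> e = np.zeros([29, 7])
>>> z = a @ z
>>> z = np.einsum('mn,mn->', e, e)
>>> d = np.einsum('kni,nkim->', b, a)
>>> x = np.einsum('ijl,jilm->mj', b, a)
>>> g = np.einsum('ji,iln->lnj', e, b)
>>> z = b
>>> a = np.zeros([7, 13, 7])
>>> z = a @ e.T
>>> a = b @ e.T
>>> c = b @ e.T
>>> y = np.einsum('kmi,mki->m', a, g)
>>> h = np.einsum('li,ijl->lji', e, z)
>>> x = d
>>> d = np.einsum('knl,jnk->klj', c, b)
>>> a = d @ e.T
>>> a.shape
(7, 29, 29)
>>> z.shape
(7, 13, 29)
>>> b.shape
(7, 11, 7)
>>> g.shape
(11, 7, 29)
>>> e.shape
(29, 7)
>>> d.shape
(7, 29, 7)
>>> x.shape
()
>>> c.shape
(7, 11, 29)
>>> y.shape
(11,)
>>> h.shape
(29, 13, 7)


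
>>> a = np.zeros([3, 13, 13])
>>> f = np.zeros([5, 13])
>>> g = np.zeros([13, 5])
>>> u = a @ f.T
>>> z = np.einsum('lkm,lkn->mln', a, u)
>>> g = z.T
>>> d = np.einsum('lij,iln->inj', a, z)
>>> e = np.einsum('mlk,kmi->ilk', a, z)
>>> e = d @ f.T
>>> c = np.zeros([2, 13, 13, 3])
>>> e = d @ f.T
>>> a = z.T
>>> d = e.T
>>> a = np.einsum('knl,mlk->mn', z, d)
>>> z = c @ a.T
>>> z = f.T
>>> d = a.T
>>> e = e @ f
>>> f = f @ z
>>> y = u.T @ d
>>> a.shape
(5, 3)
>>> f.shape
(5, 5)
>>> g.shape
(5, 3, 13)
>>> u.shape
(3, 13, 5)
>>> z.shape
(13, 5)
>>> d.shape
(3, 5)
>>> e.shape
(13, 5, 13)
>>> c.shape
(2, 13, 13, 3)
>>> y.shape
(5, 13, 5)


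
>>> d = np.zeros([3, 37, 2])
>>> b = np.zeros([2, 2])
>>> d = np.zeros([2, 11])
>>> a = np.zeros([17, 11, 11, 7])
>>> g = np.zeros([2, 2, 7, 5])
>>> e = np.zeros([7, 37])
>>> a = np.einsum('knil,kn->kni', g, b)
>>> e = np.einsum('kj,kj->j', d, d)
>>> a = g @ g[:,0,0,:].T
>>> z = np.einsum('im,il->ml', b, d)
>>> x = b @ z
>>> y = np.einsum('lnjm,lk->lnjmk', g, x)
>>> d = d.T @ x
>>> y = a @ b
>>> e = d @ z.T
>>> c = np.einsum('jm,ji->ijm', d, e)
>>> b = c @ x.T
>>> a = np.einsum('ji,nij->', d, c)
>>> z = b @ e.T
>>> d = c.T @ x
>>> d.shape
(11, 11, 11)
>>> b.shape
(2, 11, 2)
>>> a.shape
()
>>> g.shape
(2, 2, 7, 5)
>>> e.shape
(11, 2)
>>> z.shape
(2, 11, 11)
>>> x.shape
(2, 11)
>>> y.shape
(2, 2, 7, 2)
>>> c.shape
(2, 11, 11)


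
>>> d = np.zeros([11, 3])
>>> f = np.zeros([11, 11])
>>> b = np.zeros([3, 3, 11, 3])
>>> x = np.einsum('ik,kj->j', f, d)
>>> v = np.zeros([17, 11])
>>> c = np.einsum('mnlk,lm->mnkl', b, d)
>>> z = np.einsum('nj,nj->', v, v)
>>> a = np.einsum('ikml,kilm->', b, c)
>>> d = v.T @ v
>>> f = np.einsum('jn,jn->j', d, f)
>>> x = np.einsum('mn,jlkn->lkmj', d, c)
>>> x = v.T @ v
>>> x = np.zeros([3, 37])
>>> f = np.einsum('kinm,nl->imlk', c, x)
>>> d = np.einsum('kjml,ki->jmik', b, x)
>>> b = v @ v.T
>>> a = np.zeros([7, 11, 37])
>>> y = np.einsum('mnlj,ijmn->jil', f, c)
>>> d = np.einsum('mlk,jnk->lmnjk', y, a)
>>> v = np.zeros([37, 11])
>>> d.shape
(3, 3, 11, 7, 37)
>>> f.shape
(3, 11, 37, 3)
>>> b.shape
(17, 17)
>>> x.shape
(3, 37)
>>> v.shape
(37, 11)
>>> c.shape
(3, 3, 3, 11)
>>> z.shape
()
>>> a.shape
(7, 11, 37)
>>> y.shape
(3, 3, 37)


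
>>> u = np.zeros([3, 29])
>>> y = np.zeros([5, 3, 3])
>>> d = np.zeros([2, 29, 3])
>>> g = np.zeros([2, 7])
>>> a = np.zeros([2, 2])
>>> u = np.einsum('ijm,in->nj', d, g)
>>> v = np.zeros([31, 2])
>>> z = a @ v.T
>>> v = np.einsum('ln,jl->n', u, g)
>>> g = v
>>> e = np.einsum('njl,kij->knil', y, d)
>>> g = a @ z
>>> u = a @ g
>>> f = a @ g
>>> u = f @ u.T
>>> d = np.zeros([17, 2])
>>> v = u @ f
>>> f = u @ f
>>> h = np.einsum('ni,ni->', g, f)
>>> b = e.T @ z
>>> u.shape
(2, 2)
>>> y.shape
(5, 3, 3)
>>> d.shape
(17, 2)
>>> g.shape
(2, 31)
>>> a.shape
(2, 2)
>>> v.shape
(2, 31)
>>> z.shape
(2, 31)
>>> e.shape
(2, 5, 29, 3)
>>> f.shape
(2, 31)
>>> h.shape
()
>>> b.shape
(3, 29, 5, 31)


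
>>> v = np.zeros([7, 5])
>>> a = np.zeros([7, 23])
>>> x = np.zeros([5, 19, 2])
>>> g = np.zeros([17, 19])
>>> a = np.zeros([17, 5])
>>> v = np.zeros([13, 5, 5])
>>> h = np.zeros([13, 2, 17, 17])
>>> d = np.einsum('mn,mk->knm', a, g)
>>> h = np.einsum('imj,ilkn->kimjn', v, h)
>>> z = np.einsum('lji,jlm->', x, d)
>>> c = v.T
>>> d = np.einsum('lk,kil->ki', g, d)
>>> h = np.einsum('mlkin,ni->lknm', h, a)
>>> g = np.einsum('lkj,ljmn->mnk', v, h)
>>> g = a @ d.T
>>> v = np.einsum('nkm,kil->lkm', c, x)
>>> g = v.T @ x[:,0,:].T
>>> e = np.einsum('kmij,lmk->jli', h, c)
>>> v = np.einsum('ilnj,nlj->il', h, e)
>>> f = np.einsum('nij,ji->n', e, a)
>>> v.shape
(13, 5)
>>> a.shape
(17, 5)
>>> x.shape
(5, 19, 2)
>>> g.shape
(13, 5, 5)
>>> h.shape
(13, 5, 17, 17)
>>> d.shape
(19, 5)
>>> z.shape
()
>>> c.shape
(5, 5, 13)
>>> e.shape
(17, 5, 17)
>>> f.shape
(17,)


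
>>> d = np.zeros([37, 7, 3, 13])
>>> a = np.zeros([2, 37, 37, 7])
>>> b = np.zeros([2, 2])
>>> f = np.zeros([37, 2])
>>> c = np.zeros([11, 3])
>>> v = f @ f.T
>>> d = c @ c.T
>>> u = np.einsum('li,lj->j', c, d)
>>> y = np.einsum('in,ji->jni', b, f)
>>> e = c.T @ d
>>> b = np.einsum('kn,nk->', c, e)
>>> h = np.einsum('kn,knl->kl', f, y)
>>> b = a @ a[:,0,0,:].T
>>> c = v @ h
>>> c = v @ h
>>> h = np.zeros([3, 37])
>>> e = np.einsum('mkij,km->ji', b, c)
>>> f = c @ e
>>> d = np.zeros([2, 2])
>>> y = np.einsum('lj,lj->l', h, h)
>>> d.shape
(2, 2)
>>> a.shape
(2, 37, 37, 7)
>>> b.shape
(2, 37, 37, 2)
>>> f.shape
(37, 37)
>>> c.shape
(37, 2)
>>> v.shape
(37, 37)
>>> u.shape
(11,)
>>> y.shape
(3,)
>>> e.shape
(2, 37)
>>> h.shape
(3, 37)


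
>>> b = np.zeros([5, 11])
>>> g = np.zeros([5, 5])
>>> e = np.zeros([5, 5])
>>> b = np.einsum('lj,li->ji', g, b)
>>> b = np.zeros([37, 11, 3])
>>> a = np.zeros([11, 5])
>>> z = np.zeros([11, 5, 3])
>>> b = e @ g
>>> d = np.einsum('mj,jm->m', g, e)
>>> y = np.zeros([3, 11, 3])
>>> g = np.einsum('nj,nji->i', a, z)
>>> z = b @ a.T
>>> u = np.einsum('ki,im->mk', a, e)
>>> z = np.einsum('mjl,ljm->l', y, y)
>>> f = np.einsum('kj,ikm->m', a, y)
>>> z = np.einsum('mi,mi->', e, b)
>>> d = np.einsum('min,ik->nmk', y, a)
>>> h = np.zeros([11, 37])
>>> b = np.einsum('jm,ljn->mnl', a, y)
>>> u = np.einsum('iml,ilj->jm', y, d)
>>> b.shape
(5, 3, 3)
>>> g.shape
(3,)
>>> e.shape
(5, 5)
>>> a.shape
(11, 5)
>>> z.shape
()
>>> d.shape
(3, 3, 5)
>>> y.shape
(3, 11, 3)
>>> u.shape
(5, 11)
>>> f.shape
(3,)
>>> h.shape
(11, 37)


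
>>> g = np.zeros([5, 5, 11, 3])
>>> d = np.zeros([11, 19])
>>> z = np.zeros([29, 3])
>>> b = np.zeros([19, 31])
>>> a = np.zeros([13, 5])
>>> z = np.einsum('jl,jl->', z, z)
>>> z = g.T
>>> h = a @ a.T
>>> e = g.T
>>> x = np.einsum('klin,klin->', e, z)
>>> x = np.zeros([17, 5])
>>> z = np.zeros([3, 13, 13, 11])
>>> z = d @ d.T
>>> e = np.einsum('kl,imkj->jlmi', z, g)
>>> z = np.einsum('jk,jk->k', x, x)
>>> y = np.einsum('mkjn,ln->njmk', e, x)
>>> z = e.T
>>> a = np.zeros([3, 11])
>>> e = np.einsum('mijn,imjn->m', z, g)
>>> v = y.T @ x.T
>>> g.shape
(5, 5, 11, 3)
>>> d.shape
(11, 19)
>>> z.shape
(5, 5, 11, 3)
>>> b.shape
(19, 31)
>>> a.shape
(3, 11)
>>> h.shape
(13, 13)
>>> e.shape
(5,)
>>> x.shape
(17, 5)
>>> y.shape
(5, 5, 3, 11)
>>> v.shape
(11, 3, 5, 17)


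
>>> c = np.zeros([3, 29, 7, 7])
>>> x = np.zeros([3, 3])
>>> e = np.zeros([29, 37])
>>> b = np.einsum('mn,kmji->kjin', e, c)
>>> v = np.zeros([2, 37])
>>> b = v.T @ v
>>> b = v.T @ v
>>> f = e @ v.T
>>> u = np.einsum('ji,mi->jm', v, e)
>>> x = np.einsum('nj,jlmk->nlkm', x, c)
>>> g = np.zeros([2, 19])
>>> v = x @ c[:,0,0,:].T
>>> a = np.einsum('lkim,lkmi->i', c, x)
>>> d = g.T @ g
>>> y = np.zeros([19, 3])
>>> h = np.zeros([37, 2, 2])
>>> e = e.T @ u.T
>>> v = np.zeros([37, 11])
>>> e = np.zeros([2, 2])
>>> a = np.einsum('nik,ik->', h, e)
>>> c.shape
(3, 29, 7, 7)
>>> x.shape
(3, 29, 7, 7)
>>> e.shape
(2, 2)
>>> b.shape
(37, 37)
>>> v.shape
(37, 11)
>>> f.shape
(29, 2)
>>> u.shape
(2, 29)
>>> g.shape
(2, 19)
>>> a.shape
()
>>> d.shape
(19, 19)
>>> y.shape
(19, 3)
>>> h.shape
(37, 2, 2)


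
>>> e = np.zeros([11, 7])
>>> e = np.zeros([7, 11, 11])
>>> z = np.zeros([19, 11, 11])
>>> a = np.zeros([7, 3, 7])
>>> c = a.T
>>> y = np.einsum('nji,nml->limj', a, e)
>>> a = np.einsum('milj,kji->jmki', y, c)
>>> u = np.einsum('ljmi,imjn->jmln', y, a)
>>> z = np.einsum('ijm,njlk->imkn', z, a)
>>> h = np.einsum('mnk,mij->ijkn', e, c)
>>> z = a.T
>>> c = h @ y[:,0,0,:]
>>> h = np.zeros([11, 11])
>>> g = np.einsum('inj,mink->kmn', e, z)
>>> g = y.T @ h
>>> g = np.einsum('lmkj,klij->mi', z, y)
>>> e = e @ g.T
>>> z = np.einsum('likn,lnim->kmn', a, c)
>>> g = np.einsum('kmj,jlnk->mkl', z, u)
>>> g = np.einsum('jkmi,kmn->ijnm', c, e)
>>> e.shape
(7, 11, 7)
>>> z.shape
(7, 3, 7)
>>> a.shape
(3, 11, 7, 7)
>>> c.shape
(3, 7, 11, 3)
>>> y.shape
(11, 7, 11, 3)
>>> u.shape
(7, 11, 11, 7)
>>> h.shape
(11, 11)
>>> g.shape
(3, 3, 7, 11)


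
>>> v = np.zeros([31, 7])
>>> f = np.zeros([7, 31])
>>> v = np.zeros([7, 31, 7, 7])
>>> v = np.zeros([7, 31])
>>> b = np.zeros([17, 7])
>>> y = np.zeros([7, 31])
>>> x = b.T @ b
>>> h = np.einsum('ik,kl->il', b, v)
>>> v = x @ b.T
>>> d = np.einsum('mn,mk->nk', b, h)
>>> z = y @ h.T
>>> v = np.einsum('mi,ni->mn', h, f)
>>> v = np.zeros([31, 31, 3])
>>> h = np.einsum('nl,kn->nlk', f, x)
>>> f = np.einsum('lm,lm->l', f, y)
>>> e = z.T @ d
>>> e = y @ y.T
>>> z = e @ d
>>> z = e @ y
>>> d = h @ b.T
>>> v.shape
(31, 31, 3)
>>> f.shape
(7,)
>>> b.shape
(17, 7)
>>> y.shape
(7, 31)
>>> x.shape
(7, 7)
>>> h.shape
(7, 31, 7)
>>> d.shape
(7, 31, 17)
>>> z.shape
(7, 31)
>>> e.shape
(7, 7)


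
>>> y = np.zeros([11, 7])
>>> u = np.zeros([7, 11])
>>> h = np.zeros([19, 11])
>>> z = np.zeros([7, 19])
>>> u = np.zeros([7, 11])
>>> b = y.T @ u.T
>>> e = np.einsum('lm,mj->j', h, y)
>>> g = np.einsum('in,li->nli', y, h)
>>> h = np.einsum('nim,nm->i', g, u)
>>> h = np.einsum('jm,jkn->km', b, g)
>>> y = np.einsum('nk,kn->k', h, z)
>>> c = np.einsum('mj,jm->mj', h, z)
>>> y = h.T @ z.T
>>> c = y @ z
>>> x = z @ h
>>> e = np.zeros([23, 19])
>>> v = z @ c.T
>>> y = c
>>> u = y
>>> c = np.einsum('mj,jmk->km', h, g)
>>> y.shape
(7, 19)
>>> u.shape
(7, 19)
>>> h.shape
(19, 7)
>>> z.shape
(7, 19)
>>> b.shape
(7, 7)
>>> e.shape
(23, 19)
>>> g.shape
(7, 19, 11)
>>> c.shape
(11, 19)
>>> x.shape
(7, 7)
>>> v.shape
(7, 7)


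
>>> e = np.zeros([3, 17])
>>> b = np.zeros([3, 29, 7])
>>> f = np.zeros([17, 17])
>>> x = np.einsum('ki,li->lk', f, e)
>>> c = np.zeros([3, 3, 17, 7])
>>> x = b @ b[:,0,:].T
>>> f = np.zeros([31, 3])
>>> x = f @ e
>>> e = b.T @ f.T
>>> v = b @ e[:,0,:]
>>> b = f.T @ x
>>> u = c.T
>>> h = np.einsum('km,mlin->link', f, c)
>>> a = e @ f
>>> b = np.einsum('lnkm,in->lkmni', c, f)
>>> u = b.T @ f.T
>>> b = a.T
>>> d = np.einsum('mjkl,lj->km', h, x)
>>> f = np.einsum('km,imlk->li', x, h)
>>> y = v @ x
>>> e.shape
(7, 29, 31)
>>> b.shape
(3, 29, 7)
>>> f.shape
(7, 3)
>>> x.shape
(31, 17)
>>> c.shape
(3, 3, 17, 7)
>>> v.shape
(3, 29, 31)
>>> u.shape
(31, 3, 7, 17, 31)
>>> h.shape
(3, 17, 7, 31)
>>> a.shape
(7, 29, 3)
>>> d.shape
(7, 3)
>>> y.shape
(3, 29, 17)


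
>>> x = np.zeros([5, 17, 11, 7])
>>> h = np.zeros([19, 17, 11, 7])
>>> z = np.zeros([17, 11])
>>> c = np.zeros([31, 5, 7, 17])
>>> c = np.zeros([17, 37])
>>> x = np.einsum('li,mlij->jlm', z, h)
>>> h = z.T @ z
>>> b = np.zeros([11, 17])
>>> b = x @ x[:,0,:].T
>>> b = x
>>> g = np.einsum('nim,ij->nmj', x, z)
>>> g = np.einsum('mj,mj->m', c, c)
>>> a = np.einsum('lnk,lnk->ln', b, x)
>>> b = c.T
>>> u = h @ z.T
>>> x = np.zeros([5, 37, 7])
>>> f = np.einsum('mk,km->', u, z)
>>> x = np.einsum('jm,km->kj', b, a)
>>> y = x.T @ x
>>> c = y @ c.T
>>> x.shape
(7, 37)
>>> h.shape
(11, 11)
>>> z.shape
(17, 11)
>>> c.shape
(37, 17)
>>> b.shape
(37, 17)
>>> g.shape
(17,)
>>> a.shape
(7, 17)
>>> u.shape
(11, 17)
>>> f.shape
()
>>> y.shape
(37, 37)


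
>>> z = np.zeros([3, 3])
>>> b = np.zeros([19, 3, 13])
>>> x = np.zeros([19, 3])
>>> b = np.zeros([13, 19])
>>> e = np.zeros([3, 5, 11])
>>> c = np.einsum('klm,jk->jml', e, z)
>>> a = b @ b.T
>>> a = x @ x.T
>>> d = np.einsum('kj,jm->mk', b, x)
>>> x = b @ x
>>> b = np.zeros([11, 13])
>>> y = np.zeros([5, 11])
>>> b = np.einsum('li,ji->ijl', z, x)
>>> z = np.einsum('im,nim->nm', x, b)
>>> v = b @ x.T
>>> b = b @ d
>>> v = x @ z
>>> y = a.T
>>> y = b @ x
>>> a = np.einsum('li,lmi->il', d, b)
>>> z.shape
(3, 3)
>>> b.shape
(3, 13, 13)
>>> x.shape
(13, 3)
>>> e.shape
(3, 5, 11)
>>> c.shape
(3, 11, 5)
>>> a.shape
(13, 3)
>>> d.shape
(3, 13)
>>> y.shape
(3, 13, 3)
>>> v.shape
(13, 3)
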